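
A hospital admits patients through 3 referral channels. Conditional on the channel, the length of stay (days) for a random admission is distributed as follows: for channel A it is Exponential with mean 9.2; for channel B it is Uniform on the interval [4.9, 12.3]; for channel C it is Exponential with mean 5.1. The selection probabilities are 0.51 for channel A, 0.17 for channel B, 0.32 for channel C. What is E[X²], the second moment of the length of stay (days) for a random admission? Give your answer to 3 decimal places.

For each component E[X²] = Var + (mean)², giving A: 169.28; B: 78.5233; C: 52.02.
Overall E[X²] = 0.51·169.28 + 0.17·78.5233 + 0.32·52.02 = 116.328.

116.328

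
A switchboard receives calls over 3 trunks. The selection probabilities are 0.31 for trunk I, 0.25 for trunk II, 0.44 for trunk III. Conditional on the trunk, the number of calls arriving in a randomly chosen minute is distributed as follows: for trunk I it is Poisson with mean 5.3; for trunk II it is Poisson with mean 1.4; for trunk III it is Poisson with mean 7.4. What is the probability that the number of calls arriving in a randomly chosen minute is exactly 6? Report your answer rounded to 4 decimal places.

Conditional on each trunk, P(X = 6): I: 0.15366; II: 0.00257883; III: 0.139405.
By total probability, P(X = 6) = 0.31·0.15366 + 0.25·0.00257883 + 0.44·0.139405 = 0.109618.

0.1096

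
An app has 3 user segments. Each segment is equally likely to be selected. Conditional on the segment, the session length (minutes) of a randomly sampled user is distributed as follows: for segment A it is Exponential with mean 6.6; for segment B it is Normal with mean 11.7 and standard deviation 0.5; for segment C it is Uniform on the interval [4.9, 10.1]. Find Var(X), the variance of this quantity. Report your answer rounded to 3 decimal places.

20.294

Per component, A: μ=6.6, E[X²]=87.12; B: μ=11.7, E[X²]=137.14; C: μ=7.5, E[X²]=58.5033.
E[X] = 0.333333·6.6 + 0.333333·11.7 + 0.333333·7.5 = 8.6.
E[X²] = 0.333333·87.12 + 0.333333·137.14 + 0.333333·58.5033 = 94.2544.
Var(X) = E[X²] − (E[X])² = 94.2544 − 73.96 = 20.2944.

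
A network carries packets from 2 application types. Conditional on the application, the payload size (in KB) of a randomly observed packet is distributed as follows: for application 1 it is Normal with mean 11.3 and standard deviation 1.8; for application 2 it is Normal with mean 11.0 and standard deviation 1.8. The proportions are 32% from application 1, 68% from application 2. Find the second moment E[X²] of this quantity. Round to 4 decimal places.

For each component E[X²] = Var + (mean)², giving 1: 130.93; 2: 124.24.
Overall E[X²] = 0.32·130.93 + 0.68·124.24 = 126.381.

126.3808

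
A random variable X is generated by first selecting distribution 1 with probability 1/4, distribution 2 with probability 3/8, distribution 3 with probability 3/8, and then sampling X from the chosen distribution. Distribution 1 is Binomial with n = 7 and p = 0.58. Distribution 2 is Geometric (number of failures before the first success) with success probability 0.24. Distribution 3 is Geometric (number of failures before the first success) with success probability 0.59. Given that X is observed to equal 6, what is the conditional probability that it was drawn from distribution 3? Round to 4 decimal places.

Likelihoods P(X=6 | ·): 1: 0.111922; 2: 0.046248; 3: 0.00280256.
Posterior ∝ prior × likelihood. Numerator for 3: 0.375·0.00280256 = 0.00105096.
Normalizing constant: 0.25·0.111922 + 0.375·0.046248 + 0.375·0.00280256 = 0.0463744.
P(3 | observation) = 0.00105096 / 0.0463744 = 0.0226625.

0.0227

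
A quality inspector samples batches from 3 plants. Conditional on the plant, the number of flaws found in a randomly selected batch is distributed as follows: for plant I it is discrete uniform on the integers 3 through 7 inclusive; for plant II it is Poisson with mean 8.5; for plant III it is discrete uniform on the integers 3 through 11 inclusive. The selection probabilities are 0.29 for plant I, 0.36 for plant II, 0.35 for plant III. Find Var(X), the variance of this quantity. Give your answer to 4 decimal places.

Per component, I: μ=5, E[X²]=27; II: μ=8.5, E[X²]=80.75; III: μ=7, E[X²]=55.6667.
E[X] = 0.29·5 + 0.36·8.5 + 0.35·7 = 6.96.
E[X²] = 0.29·27 + 0.36·80.75 + 0.35·55.6667 = 56.3833.
Var(X) = E[X²] − (E[X])² = 56.3833 − 48.4416 = 7.94173.

7.9417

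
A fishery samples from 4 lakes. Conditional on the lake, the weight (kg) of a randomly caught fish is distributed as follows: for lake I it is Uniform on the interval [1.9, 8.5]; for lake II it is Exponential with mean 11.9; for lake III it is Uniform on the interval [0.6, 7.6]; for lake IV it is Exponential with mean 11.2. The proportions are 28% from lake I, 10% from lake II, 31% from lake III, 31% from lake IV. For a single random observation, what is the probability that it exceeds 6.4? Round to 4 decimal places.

Conditional on each lake, P(X > 6.4): I: 0.318182; II: 0.584023; III: 0.171429; IV: 0.564718.
By total probability, P(X > 6.4) = 0.28·0.318182 + 0.1·0.584023 + 0.31·0.171429 + 0.31·0.564718 = 0.375699.

0.3757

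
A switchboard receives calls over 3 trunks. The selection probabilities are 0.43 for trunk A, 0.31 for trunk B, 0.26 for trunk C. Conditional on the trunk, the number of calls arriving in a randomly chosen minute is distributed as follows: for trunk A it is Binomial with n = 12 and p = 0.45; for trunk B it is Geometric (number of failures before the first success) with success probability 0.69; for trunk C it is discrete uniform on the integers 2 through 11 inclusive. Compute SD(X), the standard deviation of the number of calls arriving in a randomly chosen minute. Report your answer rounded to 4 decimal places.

Per component, A: μ=5.4, E[X²]=32.13; B: μ=0.449275, E[X²]=0.852972; C: μ=6.5, E[X²]=50.5.
E[X] = 0.43·5.4 + 0.31·0.449275 + 0.26·6.5 = 4.15128.
E[X²] = 0.43·32.13 + 0.31·0.852972 + 0.26·50.5 = 27.2103.
Var(X) = E[X²] − (E[X])² = 27.2103 − 17.2331 = 9.97723.
SD(X) = √9.97723 = 3.15868.

3.1587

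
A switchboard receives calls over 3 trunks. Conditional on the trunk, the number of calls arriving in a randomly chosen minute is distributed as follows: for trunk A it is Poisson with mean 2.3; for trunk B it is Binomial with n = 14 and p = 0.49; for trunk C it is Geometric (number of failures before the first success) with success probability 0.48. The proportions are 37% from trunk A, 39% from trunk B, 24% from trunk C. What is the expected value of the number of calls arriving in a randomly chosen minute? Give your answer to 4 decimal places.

Component means — A: 2.3; B: 6.86; C: 1.08333.
E[X] = 0.37·2.3 + 0.39·6.86 + 0.24·1.08333 = 3.7864.

3.7864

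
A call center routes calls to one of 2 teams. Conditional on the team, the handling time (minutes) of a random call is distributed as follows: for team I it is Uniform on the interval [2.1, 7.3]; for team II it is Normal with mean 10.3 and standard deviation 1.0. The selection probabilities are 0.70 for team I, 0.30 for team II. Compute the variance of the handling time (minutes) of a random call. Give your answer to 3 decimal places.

8.463

Per component, I: μ=4.7, E[X²]=24.3433; II: μ=10.3, E[X²]=107.09.
E[X] = 0.7·4.7 + 0.3·10.3 = 6.38.
E[X²] = 0.7·24.3433 + 0.3·107.09 = 49.1673.
Var(X) = E[X²] − (E[X])² = 49.1673 − 40.7044 = 8.46293.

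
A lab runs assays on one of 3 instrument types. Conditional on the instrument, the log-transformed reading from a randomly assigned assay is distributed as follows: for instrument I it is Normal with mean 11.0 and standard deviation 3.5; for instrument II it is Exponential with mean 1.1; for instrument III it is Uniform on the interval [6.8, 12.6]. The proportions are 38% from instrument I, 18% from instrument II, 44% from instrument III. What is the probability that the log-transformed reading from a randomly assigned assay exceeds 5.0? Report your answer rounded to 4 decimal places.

Conditional on each instrument, P(X > 5.0): I: 0.956762; II: 0.0106153; III: 1.
By total probability, P(X > 5.0) = 0.38·0.956762 + 0.18·0.0106153 + 0.44·1 = 0.80548.

0.8055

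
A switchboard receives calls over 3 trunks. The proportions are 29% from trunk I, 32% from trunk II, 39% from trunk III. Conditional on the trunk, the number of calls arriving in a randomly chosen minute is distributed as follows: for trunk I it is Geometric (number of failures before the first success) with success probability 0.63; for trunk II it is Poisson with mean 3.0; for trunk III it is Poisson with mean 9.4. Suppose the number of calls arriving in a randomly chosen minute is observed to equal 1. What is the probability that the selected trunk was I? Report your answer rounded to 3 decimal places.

0.584

Likelihoods P(X=1 | ·): I: 0.2331; II: 0.149361; III: 0.000777606.
Posterior ∝ prior × likelihood. Numerator for I: 0.29·0.2331 = 0.067599.
Normalizing constant: 0.29·0.2331 + 0.32·0.149361 + 0.39·0.000777606 = 0.115698.
P(I | observation) = 0.067599 / 0.115698 = 0.584272.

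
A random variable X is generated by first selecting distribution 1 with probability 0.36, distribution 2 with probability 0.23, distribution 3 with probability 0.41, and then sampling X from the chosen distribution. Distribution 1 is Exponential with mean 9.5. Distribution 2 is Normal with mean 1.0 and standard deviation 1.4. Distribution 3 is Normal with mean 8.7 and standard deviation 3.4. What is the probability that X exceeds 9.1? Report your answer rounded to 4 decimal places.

Conditional on each component, P(X > 9.1): 1: 0.3837; 2: 3.61024e-09; 3: 0.453174.
By total probability, P(X > 9.1) = 0.36·0.3837 + 0.23·3.61024e-09 + 0.41·0.453174 = 0.323933.

0.3239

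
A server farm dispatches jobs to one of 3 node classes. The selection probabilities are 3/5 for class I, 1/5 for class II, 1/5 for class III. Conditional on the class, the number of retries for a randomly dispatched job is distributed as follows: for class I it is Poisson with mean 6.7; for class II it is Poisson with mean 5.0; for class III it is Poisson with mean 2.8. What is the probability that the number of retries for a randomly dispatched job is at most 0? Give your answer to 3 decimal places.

Conditional on each class, P(X ≤ 0): I: 0.00123091; II: 0.00673795; III: 0.0608101.
By total probability, P(X ≤ 0) = 0.6·0.00123091 + 0.2·0.00673795 + 0.2·0.0608101 = 0.0142481.

0.014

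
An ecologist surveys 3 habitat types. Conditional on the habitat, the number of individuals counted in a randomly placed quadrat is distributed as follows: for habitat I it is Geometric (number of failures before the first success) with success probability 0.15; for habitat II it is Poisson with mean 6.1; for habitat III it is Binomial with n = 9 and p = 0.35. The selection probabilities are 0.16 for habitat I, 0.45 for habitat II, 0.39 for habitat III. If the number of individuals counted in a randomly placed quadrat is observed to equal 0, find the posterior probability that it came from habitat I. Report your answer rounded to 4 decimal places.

Likelihoods P(X=0 | ·): I: 0.15; II: 0.00224287; III: 0.0207119.
Posterior ∝ prior × likelihood. Numerator for I: 0.16·0.15 = 0.024.
Normalizing constant: 0.16·0.15 + 0.45·0.00224287 + 0.39·0.0207119 = 0.0330869.
P(I | observation) = 0.024 / 0.0330869 = 0.725362.

0.7254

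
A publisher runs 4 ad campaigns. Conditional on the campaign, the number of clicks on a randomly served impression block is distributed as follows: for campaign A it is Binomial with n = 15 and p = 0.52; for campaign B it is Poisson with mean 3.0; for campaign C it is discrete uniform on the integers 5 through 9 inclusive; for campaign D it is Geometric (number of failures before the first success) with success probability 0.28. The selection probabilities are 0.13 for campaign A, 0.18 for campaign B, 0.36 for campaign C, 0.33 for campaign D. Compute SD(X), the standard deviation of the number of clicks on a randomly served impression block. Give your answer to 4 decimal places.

Per component, A: μ=7.8, E[X²]=64.584; B: μ=3, E[X²]=12; C: μ=7, E[X²]=51; D: μ=2.57143, E[X²]=15.7959.
E[X] = 0.13·7.8 + 0.18·3 + 0.36·7 + 0.33·2.57143 = 4.92257.
E[X²] = 0.13·64.584 + 0.18·12 + 0.36·51 + 0.33·15.7959 = 34.1286.
Var(X) = E[X²] − (E[X])² = 34.1286 − 24.2317 = 9.89686.
SD(X) = √9.89686 = 3.14593.

3.1459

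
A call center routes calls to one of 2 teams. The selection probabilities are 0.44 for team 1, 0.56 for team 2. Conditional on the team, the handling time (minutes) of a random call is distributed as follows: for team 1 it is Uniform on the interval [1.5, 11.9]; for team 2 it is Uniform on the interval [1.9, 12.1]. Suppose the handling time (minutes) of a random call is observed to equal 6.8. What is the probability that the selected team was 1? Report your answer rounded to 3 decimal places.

0.435

Likelihoods f(6.8 | ·): 1: 0.0961538; 2: 0.0980392.
Posterior ∝ prior × likelihood. Numerator for 1: 0.44·0.0961538 = 0.0423077.
Normalizing constant: 0.44·0.0961538 + 0.56·0.0980392 = 0.0972097.
P(1 | observation) = 0.0423077 / 0.0972097 = 0.435221.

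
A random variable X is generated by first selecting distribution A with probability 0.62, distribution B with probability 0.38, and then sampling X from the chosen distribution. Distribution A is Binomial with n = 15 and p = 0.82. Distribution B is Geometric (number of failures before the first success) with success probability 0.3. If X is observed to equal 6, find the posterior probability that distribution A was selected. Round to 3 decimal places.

0.014

Likelihoods P(X=6 | ·): A: 0.000301814; B: 0.0352947.
Posterior ∝ prior × likelihood. Numerator for A: 0.62·0.000301814 = 0.000187125.
Normalizing constant: 0.62·0.000301814 + 0.38·0.0352947 = 0.0135991.
P(A | observation) = 0.000187125 / 0.0135991 = 0.0137601.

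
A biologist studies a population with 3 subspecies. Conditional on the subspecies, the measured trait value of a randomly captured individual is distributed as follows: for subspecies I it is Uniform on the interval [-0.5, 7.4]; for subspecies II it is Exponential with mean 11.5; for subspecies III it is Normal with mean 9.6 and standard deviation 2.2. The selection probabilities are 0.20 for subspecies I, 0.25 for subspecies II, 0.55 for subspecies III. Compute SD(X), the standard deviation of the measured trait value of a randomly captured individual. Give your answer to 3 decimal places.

6.683

Per component, I: μ=3.45, E[X²]=17.1033; II: μ=11.5, E[X²]=264.5; III: μ=9.6, E[X²]=97.
E[X] = 0.2·3.45 + 0.25·11.5 + 0.55·9.6 = 8.845.
E[X²] = 0.2·17.1033 + 0.25·264.5 + 0.55·97 = 122.896.
Var(X) = E[X²] − (E[X])² = 122.896 − 78.234 = 44.6616.
SD(X) = √44.6616 = 6.68294.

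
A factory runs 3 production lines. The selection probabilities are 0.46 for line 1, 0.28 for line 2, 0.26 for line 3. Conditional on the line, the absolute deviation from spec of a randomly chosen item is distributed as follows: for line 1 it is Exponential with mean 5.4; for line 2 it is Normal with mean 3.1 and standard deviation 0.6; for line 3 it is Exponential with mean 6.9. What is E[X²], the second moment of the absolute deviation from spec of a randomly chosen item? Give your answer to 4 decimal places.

54.3760

For each component E[X²] = Var + (mean)², giving 1: 58.32; 2: 9.97; 3: 95.22.
Overall E[X²] = 0.46·58.32 + 0.28·9.97 + 0.26·95.22 = 54.376.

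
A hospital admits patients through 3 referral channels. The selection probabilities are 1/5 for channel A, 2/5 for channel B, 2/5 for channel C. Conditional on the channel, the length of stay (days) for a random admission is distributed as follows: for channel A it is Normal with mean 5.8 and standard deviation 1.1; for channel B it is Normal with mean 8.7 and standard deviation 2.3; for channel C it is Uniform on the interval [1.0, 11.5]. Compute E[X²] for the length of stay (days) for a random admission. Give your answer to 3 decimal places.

For each component E[X²] = Var + (mean)², giving A: 34.85; B: 80.98; C: 48.25.
Overall E[X²] = 0.2·34.85 + 0.4·80.98 + 0.4·48.25 = 58.662.

58.662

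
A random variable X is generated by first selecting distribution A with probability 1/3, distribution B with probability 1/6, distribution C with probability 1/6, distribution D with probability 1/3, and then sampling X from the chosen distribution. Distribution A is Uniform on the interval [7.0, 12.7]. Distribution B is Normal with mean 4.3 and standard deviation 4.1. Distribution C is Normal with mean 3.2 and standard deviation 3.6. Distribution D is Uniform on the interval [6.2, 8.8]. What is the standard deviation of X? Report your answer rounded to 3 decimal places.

Per component, A: μ=9.85, E[X²]=99.73; B: μ=4.3, E[X²]=35.3; C: μ=3.2, E[X²]=23.2; D: μ=7.5, E[X²]=56.8133.
E[X] = 0.333333·9.85 + 0.166667·4.3 + 0.166667·3.2 + 0.333333·7.5 = 7.03333.
E[X²] = 0.333333·99.73 + 0.166667·35.3 + 0.166667·23.2 + 0.333333·56.8133 = 61.9311.
Var(X) = E[X²] − (E[X])² = 61.9311 − 49.4678 = 12.4633.
SD(X) = √12.4633 = 3.53034.

3.530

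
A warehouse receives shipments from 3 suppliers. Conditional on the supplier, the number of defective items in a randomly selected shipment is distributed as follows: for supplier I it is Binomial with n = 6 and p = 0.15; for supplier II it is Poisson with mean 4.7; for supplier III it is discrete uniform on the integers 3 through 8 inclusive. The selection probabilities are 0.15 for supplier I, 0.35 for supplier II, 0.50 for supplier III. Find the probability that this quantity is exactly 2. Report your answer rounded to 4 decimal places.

0.0616

Conditional on each supplier, P(X = 2): I: 0.176177; II: 0.100457; III: 0.
By total probability, P(X = 2) = 0.15·0.176177 + 0.35·0.100457 + 0.5·0 = 0.0615866.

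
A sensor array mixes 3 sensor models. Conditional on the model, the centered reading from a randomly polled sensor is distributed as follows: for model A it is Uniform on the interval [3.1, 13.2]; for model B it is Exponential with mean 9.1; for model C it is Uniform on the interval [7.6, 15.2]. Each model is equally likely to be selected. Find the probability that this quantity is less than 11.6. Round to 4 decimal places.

0.6961

Conditional on each model, P(X < 11.6): A: 0.841584; B: 0.720492; C: 0.526316.
By total probability, P(X < 11.6) = 0.333333·0.841584 + 0.333333·0.720492 + 0.333333·0.526316 = 0.696131.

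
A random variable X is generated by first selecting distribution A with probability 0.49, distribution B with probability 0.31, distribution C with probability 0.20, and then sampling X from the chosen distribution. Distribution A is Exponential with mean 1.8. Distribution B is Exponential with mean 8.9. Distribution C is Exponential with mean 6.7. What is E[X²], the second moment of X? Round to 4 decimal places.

For each component E[X²] = Var + (mean)², giving A: 6.48; B: 158.42; C: 89.78.
Overall E[X²] = 0.49·6.48 + 0.31·158.42 + 0.2·89.78 = 70.2414.

70.2414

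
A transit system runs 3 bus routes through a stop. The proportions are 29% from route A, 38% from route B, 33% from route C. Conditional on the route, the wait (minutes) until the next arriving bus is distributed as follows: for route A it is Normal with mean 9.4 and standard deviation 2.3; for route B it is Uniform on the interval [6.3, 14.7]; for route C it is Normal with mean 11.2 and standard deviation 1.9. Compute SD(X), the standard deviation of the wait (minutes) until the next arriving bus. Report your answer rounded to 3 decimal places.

2.338

Per component, A: μ=9.4, E[X²]=93.65; B: μ=10.5, E[X²]=116.13; C: μ=11.2, E[X²]=129.05.
E[X] = 0.29·9.4 + 0.38·10.5 + 0.33·11.2 = 10.412.
E[X²] = 0.29·93.65 + 0.38·116.13 + 0.33·129.05 = 113.874.
Var(X) = E[X²] − (E[X])² = 113.874 − 108.41 = 5.46466.
SD(X) = √5.46466 = 2.33766.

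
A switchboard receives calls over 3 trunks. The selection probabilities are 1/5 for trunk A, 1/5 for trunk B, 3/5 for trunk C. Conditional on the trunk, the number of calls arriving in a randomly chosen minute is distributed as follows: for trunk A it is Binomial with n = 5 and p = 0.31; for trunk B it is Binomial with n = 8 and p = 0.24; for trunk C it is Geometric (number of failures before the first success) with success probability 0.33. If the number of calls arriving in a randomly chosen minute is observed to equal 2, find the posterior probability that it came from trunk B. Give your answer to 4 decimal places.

0.2902

Likelihoods P(X=2 | ·): A: 0.315697; B: 0.310786; C: 0.148137.
Posterior ∝ prior × likelihood. Numerator for B: 0.2·0.310786 = 0.0621573.
Normalizing constant: 0.2·0.315697 + 0.2·0.310786 + 0.6·0.148137 = 0.214179.
P(B | observation) = 0.0621573 / 0.214179 = 0.290212.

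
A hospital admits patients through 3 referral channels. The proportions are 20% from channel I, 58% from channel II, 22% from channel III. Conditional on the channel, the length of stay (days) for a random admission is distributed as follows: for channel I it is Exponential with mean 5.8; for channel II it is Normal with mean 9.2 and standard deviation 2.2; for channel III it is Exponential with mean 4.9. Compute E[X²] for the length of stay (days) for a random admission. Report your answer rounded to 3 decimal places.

75.919

For each component E[X²] = Var + (mean)², giving I: 67.28; II: 89.48; III: 48.02.
Overall E[X²] = 0.2·67.28 + 0.58·89.48 + 0.22·48.02 = 75.9188.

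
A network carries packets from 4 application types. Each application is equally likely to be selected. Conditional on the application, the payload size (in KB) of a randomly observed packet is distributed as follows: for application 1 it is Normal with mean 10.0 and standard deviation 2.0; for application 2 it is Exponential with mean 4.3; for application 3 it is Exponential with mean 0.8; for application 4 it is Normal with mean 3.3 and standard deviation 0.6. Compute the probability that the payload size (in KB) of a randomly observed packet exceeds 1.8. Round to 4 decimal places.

Conditional on each application, P(X > 1.8): 1: 0.999979; 2: 0.657964; 3: 0.105399; 4: 0.99379.
By total probability, P(X > 1.8) = 0.25·0.999979 + 0.25·0.657964 + 0.25·0.105399 + 0.25·0.99379 = 0.689283.

0.6893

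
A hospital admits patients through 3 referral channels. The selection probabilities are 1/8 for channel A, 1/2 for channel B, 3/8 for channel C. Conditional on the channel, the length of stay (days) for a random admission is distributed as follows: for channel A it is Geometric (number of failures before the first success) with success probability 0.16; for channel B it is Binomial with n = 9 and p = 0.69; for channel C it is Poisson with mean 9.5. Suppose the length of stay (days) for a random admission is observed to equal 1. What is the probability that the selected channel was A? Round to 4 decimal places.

0.9693

Likelihoods P(X=1 | ·): A: 0.1344; B: 0.000529645; C: 0.000711092.
Posterior ∝ prior × likelihood. Numerator for A: 0.125·0.1344 = 0.0168.
Normalizing constant: 0.125·0.1344 + 0.5·0.000529645 + 0.375·0.000711092 = 0.0173315.
P(A | observation) = 0.0168 / 0.0173315 = 0.969334.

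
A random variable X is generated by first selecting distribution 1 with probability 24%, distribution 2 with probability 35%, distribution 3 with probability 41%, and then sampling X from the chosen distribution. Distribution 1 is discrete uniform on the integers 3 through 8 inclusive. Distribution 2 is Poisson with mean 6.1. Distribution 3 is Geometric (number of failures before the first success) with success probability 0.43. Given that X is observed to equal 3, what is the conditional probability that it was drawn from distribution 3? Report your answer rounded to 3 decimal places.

Likelihoods P(X=3 | ·): 1: 0.166667; 2: 0.0848481; 3: 0.079633.
Posterior ∝ prior × likelihood. Numerator for 3: 0.41·0.079633 = 0.0326495.
Normalizing constant: 0.24·0.166667 + 0.35·0.0848481 + 0.41·0.079633 = 0.102346.
P(3 | observation) = 0.0326495 / 0.102346 = 0.31901.

0.319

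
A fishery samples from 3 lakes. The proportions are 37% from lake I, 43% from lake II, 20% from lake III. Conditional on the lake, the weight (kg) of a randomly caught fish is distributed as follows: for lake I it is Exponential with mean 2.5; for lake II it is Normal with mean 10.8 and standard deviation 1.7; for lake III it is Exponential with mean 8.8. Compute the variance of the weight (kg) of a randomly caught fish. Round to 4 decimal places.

Per component, I: μ=2.5, E[X²]=12.5; II: μ=10.8, E[X²]=119.53; III: μ=8.8, E[X²]=154.88.
E[X] = 0.37·2.5 + 0.43·10.8 + 0.2·8.8 = 7.329.
E[X²] = 0.37·12.5 + 0.43·119.53 + 0.2·154.88 = 86.9989.
Var(X) = E[X²] − (E[X])² = 86.9989 − 53.7142 = 33.2847.

33.2847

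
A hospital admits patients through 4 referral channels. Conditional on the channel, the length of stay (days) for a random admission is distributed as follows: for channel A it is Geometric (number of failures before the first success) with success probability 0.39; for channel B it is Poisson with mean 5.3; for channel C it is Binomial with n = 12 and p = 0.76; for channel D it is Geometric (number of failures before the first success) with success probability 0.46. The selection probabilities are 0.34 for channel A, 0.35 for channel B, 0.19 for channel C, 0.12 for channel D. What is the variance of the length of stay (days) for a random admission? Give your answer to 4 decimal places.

12.4209

Per component, A: μ=1.5641, E[X²]=6.45694; B: μ=5.3, E[X²]=33.39; C: μ=9.12, E[X²]=85.3632; D: μ=1.17391, E[X²]=3.93006.
E[X] = 0.34·1.5641 + 0.35·5.3 + 0.19·9.12 + 0.12·1.17391 = 4.26046.
E[X²] = 0.34·6.45694 + 0.35·33.39 + 0.19·85.3632 + 0.12·3.93006 = 30.5725.
Var(X) = E[X²] − (E[X])² = 30.5725 − 18.1516 = 12.4209.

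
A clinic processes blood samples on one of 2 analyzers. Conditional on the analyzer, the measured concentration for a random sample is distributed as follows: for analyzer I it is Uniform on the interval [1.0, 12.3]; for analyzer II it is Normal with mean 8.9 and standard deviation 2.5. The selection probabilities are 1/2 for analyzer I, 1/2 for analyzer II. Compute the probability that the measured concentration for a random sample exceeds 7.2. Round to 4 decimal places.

Conditional on each analyzer, P(X > 7.2): I: 0.451327; II: 0.751748.
By total probability, P(X > 7.2) = 0.5·0.451327 + 0.5·0.751748 = 0.601538.

0.6015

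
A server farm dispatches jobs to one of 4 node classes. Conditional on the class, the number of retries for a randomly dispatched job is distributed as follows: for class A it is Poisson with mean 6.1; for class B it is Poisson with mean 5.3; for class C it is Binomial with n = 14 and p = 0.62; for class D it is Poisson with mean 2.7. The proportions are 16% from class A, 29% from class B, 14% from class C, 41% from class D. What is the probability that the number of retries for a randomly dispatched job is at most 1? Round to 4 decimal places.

Conditional on each class, P(X ≤ 1): A: 0.0159244; B: 0.031447; C: 3.12115e-05; D: 0.24866.
By total probability, P(X ≤ 1) = 0.16·0.0159244 + 0.29·0.031447 + 0.14·3.12115e-05 + 0.41·0.24866 = 0.113623.

0.1136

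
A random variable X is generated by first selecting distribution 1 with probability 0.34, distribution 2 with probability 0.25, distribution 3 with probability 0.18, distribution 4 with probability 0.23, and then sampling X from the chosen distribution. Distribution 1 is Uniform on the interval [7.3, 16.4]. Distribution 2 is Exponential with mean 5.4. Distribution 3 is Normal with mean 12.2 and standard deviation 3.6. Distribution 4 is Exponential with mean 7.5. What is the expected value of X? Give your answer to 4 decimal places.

Component means — 1: 11.85; 2: 5.4; 3: 12.2; 4: 7.5.
E[X] = 0.34·11.85 + 0.25·5.4 + 0.18·12.2 + 0.23·7.5 = 9.3.

9.3000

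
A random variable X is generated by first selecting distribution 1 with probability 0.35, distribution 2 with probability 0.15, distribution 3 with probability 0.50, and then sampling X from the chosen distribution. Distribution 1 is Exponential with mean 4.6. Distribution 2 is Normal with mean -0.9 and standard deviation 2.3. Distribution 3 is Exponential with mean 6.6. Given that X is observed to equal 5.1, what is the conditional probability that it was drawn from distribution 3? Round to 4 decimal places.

Likelihoods f(5.1 | ·): 1: 0.0717368; 2: 0.0057734; 3: 0.0699624.
Posterior ∝ prior × likelihood. Numerator for 3: 0.5·0.0699624 = 0.0349812.
Normalizing constant: 0.35·0.0717368 + 0.15·0.0057734 + 0.5·0.0699624 = 0.0609551.
P(3 | observation) = 0.0349812 / 0.0609551 = 0.573885.

0.5739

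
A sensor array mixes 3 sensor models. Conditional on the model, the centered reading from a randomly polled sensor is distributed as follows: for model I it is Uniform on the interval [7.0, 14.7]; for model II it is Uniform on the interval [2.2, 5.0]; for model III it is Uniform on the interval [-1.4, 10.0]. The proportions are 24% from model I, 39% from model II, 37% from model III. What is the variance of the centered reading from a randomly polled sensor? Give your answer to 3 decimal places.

Per component, I: μ=10.85, E[X²]=122.663; II: μ=3.6, E[X²]=13.6133; III: μ=4.3, E[X²]=29.32.
E[X] = 0.24·10.85 + 0.39·3.6 + 0.37·4.3 = 5.599.
E[X²] = 0.24·122.663 + 0.39·13.6133 + 0.37·29.32 = 45.5968.
Var(X) = E[X²] − (E[X])² = 45.5968 − 31.3488 = 14.248.

14.248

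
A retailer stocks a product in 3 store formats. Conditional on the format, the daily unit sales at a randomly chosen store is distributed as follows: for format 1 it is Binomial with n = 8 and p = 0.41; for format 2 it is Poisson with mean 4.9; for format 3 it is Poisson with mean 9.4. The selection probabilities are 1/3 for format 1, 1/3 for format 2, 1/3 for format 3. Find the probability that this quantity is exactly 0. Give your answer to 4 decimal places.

0.0074

Conditional on each format, P(X = 0): 1: 0.014683; 2: 0.00744658; 3: 8.27241e-05.
By total probability, P(X = 0) = 0.333333·0.014683 + 0.333333·0.00744658 + 0.333333·8.27241e-05 = 0.00740412.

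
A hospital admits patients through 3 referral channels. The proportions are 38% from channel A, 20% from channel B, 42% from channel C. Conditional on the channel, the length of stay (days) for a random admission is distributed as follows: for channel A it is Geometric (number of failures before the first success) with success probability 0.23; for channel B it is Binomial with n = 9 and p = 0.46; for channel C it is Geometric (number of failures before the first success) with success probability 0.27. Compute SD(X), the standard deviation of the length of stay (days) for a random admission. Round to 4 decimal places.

3.2359

Per component, A: μ=3.34783, E[X²]=25.7637; B: μ=4.14, E[X²]=19.3752; C: μ=2.7037, E[X²]=17.3237.
E[X] = 0.38·3.34783 + 0.2·4.14 + 0.42·2.7037 = 3.23573.
E[X²] = 0.38·25.7637 + 0.2·19.3752 + 0.42·17.3237 = 20.9412.
Var(X) = E[X²] − (E[X])² = 20.9412 − 10.4699 = 10.4713.
SD(X) = √10.4713 = 3.23593.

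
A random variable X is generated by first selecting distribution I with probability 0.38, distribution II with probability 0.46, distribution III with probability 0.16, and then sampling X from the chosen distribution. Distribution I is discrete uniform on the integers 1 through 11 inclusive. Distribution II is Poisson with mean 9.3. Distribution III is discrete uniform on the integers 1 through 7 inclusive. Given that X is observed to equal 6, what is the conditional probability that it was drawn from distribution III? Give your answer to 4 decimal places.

Likelihoods P(X=6 | ·): I: 0.0909091; II: 0.0821536; III: 0.142857.
Posterior ∝ prior × likelihood. Numerator for III: 0.16·0.142857 = 0.0228571.
Normalizing constant: 0.38·0.0909091 + 0.46·0.0821536 + 0.16·0.142857 = 0.0951932.
P(III | observation) = 0.0228571 / 0.0951932 = 0.240113.

0.2401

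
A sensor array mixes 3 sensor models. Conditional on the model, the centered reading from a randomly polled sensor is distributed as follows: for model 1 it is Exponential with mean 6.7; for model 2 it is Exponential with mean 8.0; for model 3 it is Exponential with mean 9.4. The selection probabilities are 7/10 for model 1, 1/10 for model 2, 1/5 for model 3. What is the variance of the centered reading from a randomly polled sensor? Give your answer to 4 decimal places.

56.6731

Per component, 1: μ=6.7, E[X²]=89.78; 2: μ=8, E[X²]=128; 3: μ=9.4, E[X²]=176.72.
E[X] = 0.7·6.7 + 0.1·8 + 0.2·9.4 = 7.37.
E[X²] = 0.7·89.78 + 0.1·128 + 0.2·176.72 = 110.99.
Var(X) = E[X²] − (E[X])² = 110.99 − 54.3169 = 56.6731.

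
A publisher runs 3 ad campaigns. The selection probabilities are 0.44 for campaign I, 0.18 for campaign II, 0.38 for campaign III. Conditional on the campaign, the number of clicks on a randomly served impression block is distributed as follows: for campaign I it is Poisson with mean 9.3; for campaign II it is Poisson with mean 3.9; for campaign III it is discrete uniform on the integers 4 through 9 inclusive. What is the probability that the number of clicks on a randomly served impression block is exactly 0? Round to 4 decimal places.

0.0037

Conditional on each campaign, P(X = 0): I: 9.14242e-05; II: 0.0202419; III: 0.
By total probability, P(X = 0) = 0.44·9.14242e-05 + 0.18·0.0202419 + 0.38·0 = 0.00368377.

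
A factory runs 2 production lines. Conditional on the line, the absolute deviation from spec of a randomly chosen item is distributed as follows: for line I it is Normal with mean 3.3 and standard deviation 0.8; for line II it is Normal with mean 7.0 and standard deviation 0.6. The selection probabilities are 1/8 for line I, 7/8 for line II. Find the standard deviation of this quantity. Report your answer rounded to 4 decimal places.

1.3756

Per component, I: μ=3.3, E[X²]=11.53; II: μ=7, E[X²]=49.36.
E[X] = 0.125·3.3 + 0.875·7 = 6.5375.
E[X²] = 0.125·11.53 + 0.875·49.36 = 44.6312.
Var(X) = E[X²] − (E[X])² = 44.6312 − 42.7389 = 1.89234.
SD(X) = √1.89234 = 1.37562.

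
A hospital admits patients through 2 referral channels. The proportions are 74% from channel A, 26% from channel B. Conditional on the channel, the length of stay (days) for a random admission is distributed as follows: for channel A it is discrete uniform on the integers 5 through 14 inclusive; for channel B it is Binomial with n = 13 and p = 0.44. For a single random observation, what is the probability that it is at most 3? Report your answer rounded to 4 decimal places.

Conditional on each channel, P(X ≤ 3): A: 0; B: 0.105515.
By total probability, P(X ≤ 3) = 0.74·0 + 0.26·0.105515 = 0.027434.

0.0274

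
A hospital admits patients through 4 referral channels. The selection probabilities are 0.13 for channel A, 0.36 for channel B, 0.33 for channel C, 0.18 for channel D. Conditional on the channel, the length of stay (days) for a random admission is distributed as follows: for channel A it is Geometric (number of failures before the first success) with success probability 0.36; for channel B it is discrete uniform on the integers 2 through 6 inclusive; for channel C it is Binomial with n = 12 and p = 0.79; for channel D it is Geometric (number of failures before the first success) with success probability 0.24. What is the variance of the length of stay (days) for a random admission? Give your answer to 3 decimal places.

Per component, A: μ=1.77778, E[X²]=8.09877; B: μ=4, E[X²]=18; C: μ=9.48, E[X²]=91.8612; D: μ=3.16667, E[X²]=23.2222.
E[X] = 0.13·1.77778 + 0.36·4 + 0.33·9.48 + 0.18·3.16667 = 5.36951.
E[X²] = 0.13·8.09877 + 0.36·18 + 0.33·91.8612 + 0.18·23.2222 = 42.027.
Var(X) = E[X²] − (E[X])² = 42.027 − 28.8316 = 13.1954.

13.195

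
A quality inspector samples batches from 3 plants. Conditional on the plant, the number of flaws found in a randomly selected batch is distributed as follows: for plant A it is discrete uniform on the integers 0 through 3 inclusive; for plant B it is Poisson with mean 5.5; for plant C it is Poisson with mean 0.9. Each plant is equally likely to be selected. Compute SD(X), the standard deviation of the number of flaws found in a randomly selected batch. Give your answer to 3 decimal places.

2.592

Per component, A: μ=1.5, E[X²]=3.5; B: μ=5.5, E[X²]=35.75; C: μ=0.9, E[X²]=1.71.
E[X] = 0.333333·1.5 + 0.333333·5.5 + 0.333333·0.9 = 2.63333.
E[X²] = 0.333333·3.5 + 0.333333·35.75 + 0.333333·1.71 = 13.6533.
Var(X) = E[X²] − (E[X])² = 13.6533 − 6.93444 = 6.71889.
SD(X) = √6.71889 = 2.59208.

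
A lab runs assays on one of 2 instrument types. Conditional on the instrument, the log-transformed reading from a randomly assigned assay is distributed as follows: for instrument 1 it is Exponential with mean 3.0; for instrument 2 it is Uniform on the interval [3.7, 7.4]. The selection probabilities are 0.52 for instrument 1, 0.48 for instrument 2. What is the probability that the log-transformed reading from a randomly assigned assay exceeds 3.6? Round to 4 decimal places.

Conditional on each instrument, P(X > 3.6): 1: 0.301194; 2: 1.
By total probability, P(X > 3.6) = 0.52·0.301194 + 0.48·1 = 0.636621.

0.6366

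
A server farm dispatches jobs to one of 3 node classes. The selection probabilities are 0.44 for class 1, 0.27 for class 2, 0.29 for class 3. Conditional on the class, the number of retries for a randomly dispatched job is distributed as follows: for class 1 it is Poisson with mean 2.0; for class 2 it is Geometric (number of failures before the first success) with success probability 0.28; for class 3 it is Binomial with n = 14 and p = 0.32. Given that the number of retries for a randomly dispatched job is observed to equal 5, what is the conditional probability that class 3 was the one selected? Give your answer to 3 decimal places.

Likelihoods P(X=5 | ·): 1: 0.0360894; 2: 0.0541777; 3: 0.208831.
Posterior ∝ prior × likelihood. Numerator for 3: 0.29·0.208831 = 0.0605609.
Normalizing constant: 0.44·0.0360894 + 0.27·0.0541777 + 0.29·0.208831 = 0.0910682.
P(3 | observation) = 0.0605609 / 0.0910682 = 0.665006.

0.665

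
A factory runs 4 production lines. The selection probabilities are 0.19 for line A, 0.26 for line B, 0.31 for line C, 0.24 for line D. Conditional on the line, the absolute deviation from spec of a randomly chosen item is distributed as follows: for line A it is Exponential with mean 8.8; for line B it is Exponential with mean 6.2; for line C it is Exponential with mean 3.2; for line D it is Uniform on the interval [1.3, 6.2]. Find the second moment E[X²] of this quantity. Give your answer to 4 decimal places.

59.6200

For each component E[X²] = Var + (mean)², giving A: 154.88; B: 76.88; C: 20.48; D: 16.0633.
Overall E[X²] = 0.19·154.88 + 0.26·76.88 + 0.31·20.48 + 0.24·16.0633 = 59.62.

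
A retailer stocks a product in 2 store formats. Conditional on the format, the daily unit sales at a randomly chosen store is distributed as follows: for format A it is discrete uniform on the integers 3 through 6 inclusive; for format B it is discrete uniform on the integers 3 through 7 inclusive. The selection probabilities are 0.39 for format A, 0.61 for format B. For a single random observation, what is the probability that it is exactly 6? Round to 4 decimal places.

Conditional on each format, P(X = 6): A: 0.25; B: 0.2.
By total probability, P(X = 6) = 0.39·0.25 + 0.61·0.2 = 0.2195.

0.2195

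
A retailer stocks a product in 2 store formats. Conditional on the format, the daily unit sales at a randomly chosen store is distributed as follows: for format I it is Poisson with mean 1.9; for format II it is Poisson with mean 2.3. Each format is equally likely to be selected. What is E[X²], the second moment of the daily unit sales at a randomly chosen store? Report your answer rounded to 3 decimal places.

6.550

For each component E[X²] = Var + (mean)², giving I: 5.51; II: 7.59.
Overall E[X²] = 0.5·5.51 + 0.5·7.59 = 6.55.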